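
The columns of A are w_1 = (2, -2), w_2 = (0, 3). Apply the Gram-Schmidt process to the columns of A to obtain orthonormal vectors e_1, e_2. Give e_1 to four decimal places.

e_1 = (0.7071, -0.7071)

w_1 = (2, -2); ‖w_1‖ = 2.8284, so e_1 = (0.7071, -0.7071).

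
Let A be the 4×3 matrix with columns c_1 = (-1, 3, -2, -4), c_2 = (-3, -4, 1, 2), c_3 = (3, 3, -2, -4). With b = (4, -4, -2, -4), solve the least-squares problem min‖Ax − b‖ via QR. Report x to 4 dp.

x = (-1.3000, 2.8000, 3.7000)

e_1 = c_1/‖c_1‖ = (-1, 3, -2, -4)/5.4772 = (-0.1826, 0.5477, -0.3651, -0.7303).
r_{12} = e_1·c_2 = -3.4689.
u_2 = c_2 + 3.4689·e_1 = (-3.6333, -2.1000, -0.2667, -0.5333).
‖u_2‖ = 4.2387, so e_2 = (-0.8572, -0.4954, -0.0629, -0.1258).
r_{13} = e_1·c_3 = 4.7469; r_{23} = e_2·c_3 = -3.4287.
u_3 = c_3 − 4.7469·e_1 + 3.4287·e_2 = (0.9276, -1.2987, -0.4824, -0.9647).
‖u_3‖ = 1.9263, so e_3 = (0.4816, -0.6742, -0.2504, -0.5008).
Qᵀb = (0.7303, -0.8179, 7.1273).
Back-substitute: x_3 = 7.1273/1.9263 = 3.7000.
x_2 = (-0.8179 + 3.4287·3.7000)/4.2387 = 2.8000.
x_1 = (0.7303 + 3.4689·2.8000 − 4.7469·3.7000)/5.4772 = -1.3000.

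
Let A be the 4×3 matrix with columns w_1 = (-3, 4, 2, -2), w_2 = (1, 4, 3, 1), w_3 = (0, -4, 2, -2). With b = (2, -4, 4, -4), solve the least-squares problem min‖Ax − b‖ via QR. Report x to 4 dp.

w_1 = (-3, 4, 2, -2); ‖w_1‖ = 5.7446, so q_1 = (-0.5222, 0.6963, 0.3482, -0.3482).
q_1·w_2 = (-0.5222)·1 + 0.6963·4 + 0.3482·3 + (-0.3482)·1 = 2.9593.
u_2 = w_2 − 2.9593·q_1 = (2.5455, 1.9394, 1.9697, 2.0303).
‖u_2‖ = 4.2711, so q_2 = (0.5960, 0.4541, 0.4612, 0.4754).
q_1·w_3 = (-0.5222)·0 + 0.6963·(-4) + 0.3482·2 + (-0.3482)·(-2) = -1.3926; q_2·w_3 = 0.5960·0 + 0.4541·(-4) + 0.4612·2 + 0.4754·(-2) = -1.8447.
u_3 = w_3 + 1.3926·q_1 + 1.8447·q_2 = (0.3721, -2.1927, 3.3355, -1.6080).
‖u_3‖ = 4.3195, so q_3 = (0.0861, -0.5076, 0.7722, -0.3723).
Qᵀb = (-1.0445, -0.6811, 6.7807).
Back-substitute: x_3 = 6.7807/4.3195 = 1.5698.
x_2 = (-0.6811 + 1.8447·1.5698)/4.2711 = 0.5185.
x_1 = (-1.0445 − 2.9593·0.5185 + 1.3926·1.5698)/5.7446 = -0.0684.

x = (-0.0684, 0.5185, 1.5698)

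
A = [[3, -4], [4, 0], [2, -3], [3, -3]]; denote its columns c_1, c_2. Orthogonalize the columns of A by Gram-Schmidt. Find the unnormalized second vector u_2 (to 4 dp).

c_1 = (3, 4, 2, 3); ‖c_1‖ = 6.1644, so q_1 = (0.4867, 0.6489, 0.3244, 0.4867).
q_1·c_2 = 0.4867·(-4) + 0.6489·0 + 0.3244·(-3) + 0.4867·(-3) = -4.3800.
u_2 = c_2 + 4.3800·q_1 = (-1.8684, 2.8421, -1.5789, -0.8684).

u_2 = (-1.8684, 2.8421, -1.5789, -0.8684)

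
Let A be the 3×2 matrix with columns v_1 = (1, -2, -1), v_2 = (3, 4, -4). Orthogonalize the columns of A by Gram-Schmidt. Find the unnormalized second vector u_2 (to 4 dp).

v_1 = (1, -2, -1); ‖v_1‖ = 2.4495, so e_1 = (0.4082, -0.8165, -0.4082).
e_1·v_2 = 0.4082·3 + (-0.8165)·4 + (-0.4082)·(-4) = -0.4082.
u_2 = v_2 + 0.4082·e_1 = (3.1667, 3.6667, -4.1667).

u_2 = (3.1667, 3.6667, -4.1667)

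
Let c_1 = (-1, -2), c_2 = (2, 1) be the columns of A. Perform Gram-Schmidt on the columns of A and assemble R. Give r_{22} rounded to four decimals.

c_1 = (-1, -2); ‖c_1‖ = 2.2361, so q_1 = (-0.4472, -0.8944).
q_1·c_2 = (-0.4472)·2 + (-0.8944)·1 = -1.7889.
u_2 = c_2 + 1.7889·q_1 = (1.2000, -0.6000).
r_{22} = ‖u_2‖ = 1.3416.

r_{22} = 1.3416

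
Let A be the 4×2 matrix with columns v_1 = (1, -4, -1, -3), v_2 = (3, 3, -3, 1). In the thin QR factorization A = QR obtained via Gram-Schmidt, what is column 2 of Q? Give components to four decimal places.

q_2 = (0.6667, 0.3333, -0.6667, 0.0000)

v_1 = (1, -4, -1, -3); ‖v_1‖ = 5.1962, so q_1 = (0.1925, -0.7698, -0.1925, -0.5774).
q_1·v_2 = 0.1925·3 + (-0.7698)·3 + (-0.1925)·(-3) + (-0.5774)·1 = -1.7321.
u_2 = v_2 + 1.7321·q_1 = (3.3333, 1.6667, -3.3333, 0.0000).
‖u_2‖ = 5.0000, so q_2 = (0.6667, 0.3333, -0.6667, 0.0000).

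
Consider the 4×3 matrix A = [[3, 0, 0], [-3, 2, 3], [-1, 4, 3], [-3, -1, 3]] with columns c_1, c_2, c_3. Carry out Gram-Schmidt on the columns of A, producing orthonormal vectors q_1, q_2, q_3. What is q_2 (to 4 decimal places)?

c_1 = (3, -3, -1, -3); ‖c_1‖ = 5.2915, so q_1 = (0.5669, -0.5669, -0.1890, -0.5669).
q_1·c_2 = 0.5669·0 + (-0.5669)·2 + (-0.1890)·4 + (-0.5669)·(-1) = -1.3229.
u_2 = c_2 + 1.3229·q_1 = (0.7500, 1.2500, 3.7500, -1.7500).
‖u_2‖ = 4.3875, so q_2 = (0.1709, 0.2849, 0.8547, -0.3989).

q_2 = (0.1709, 0.2849, 0.8547, -0.3989)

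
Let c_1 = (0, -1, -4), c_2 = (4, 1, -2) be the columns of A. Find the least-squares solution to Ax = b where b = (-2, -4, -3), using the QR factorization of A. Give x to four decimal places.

c_1 = (0, -1, -4); ‖c_1‖ = 4.1231, so e_1 = (0.0000, -0.2425, -0.9701).
e_1·c_2 = 0.0000·4 + (-0.2425)·1 + (-0.9701)·(-2) = 1.6977.
u_2 = c_2 − 1.6977·e_1 = (4.0000, 1.4118, -0.3529).
‖u_2‖ = 4.2565, so e_2 = (0.9397, 0.3317, -0.0829).
Qᵀb = (3.8806, -2.9574).
Back-substitute: x_2 = -2.9574/4.2565 = -0.6948.
x_1 = (3.8806 − 1.6977·(-0.6948))/4.1231 = 1.2273.

x = (1.2273, -0.6948)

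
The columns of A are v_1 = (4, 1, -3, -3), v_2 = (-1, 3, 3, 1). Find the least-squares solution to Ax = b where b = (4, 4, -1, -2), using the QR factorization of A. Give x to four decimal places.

e_1 = v_1/‖v_1‖ = (4, 1, -3, -3)/5.9161 = (0.6761, 0.1690, -0.5071, -0.5071).
r_{12} = e_1·v_2 = -2.1974.
u_2 = v_2 + 2.1974·e_1 = (0.4857, 3.3714, 1.8857, -0.1143).
‖u_2‖ = 3.8951, so e_2 = (0.1247, 0.8656, 0.4841, -0.0293).
Qᵀb = (4.9019, 3.5356).
Back-substitute: x_2 = 3.5356/3.8951 = 0.9077.
x_1 = (4.9019 + 2.1974·0.9077)/5.9161 = 1.1657.

x = (1.1657, 0.9077)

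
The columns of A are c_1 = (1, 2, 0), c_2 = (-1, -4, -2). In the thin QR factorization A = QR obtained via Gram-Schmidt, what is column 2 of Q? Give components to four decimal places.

q_2 = (0.3651, -0.1826, -0.9129)

c_1 = (1, 2, 0); ‖c_1‖ = 2.2361, so q_1 = (0.4472, 0.8944, 0.0000).
q_1·c_2 = 0.4472·(-1) + 0.8944·(-4) + 0.0000·(-2) = -4.0249.
u_2 = c_2 + 4.0249·q_1 = (0.8000, -0.4000, -2.0000).
‖u_2‖ = 2.1909, so q_2 = (0.3651, -0.1826, -0.9129).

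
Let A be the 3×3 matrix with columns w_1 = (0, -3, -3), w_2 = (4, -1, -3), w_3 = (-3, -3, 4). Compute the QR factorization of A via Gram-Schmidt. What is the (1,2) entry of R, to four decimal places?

r_{12} = 2.8284

q_1 = w_1/‖w_1‖ = (0, -3, -3)/4.2426 = (0.0000, -0.7071, -0.7071).
r_{12} = q_1·w_2 = 2.8284.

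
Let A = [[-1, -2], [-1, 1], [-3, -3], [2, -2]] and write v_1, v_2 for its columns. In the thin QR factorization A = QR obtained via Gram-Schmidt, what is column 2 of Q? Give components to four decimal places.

v_1 = (-1, -1, -3, 2); ‖v_1‖ = 3.8730, so e_1 = (-0.2582, -0.2582, -0.7746, 0.5164).
e_1·v_2 = (-0.2582)·(-2) + (-0.2582)·1 + (-0.7746)·(-3) + 0.5164·(-2) = 1.5492.
u_2 = v_2 − 1.5492·e_1 = (-1.6000, 1.4000, -1.8000, -2.8000).
‖u_2‖ = 3.9497, so e_2 = (-0.4051, 0.3545, -0.4557, -0.7089).

e_2 = (-0.4051, 0.3545, -0.4557, -0.7089)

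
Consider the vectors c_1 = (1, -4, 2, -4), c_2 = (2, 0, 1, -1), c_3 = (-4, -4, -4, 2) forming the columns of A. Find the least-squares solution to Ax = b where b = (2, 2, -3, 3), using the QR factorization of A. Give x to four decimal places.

x = (-1.2698, 3.2857, 0.8254)

c_1 = (1, -4, 2, -4); ‖c_1‖ = 6.0828, so q_1 = (0.1644, -0.6576, 0.3288, -0.6576).
q_1·c_2 = 0.1644·2 + (-0.6576)·0 + 0.3288·1 + (-0.6576)·(-1) = 1.3152.
u_2 = c_2 − 1.3152·q_1 = (1.7838, 0.8649, 0.5676, -0.1351).
‖u_2‖ = 2.0665, so q_2 = (0.8632, 0.4185, 0.2747, -0.0654).
q_1·c_3 = 0.1644·(-4) + (-0.6576)·(-4) + 0.3288·(-4) + (-0.6576)·2 = -0.6576; q_2·c_3 = 0.8632·(-4) + 0.4185·(-4) + 0.2747·(-4) + (-0.0654)·2 = -6.3563.
u_3 = c_3 + 0.6576·q_1 + 6.3563·q_2 = (1.5949, -1.7722, -2.0380, 1.1519).
‖u_3‖ = 3.3413, so q_3 = (0.4773, -0.5304, -0.6099, 0.3447).
Qᵀb = (-3.9456, 1.5433, 2.7579).
Back-substitute: x_3 = 2.7579/3.3413 = 0.8254.
x_2 = (1.5433 + 6.3563·0.8254)/2.0665 = 3.2857.
x_1 = (-3.9456 − 1.3152·3.2857 + 0.6576·0.8254)/6.0828 = -1.2698.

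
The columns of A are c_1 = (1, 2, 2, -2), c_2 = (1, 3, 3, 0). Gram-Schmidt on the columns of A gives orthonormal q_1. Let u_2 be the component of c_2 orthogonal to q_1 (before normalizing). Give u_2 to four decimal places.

u_2 = (0.0000, 1.0000, 1.0000, 2.0000)

c_1 = (1, 2, 2, -2); ‖c_1‖ = 3.6056, so q_1 = (0.2774, 0.5547, 0.5547, -0.5547).
q_1·c_2 = 0.2774·1 + 0.5547·3 + 0.5547·3 + (-0.5547)·0 = 3.6056.
u_2 = c_2 − 3.6056·q_1 = (0.0000, 1.0000, 1.0000, 2.0000).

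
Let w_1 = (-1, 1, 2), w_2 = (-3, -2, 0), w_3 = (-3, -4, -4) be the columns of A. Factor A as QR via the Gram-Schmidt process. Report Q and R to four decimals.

w_1 = (-1, 1, 2); ‖w_1‖ = 2.4495, so q_1 = (-0.4082, 0.4082, 0.8165).
q_1·w_2 = (-0.4082)·(-3) + 0.4082·(-2) + 0.8165·0 = 0.4082.
u_2 = w_2 − 0.4082·q_1 = (-2.8333, -2.1667, -0.3333).
‖u_2‖ = 3.5824, so q_2 = (-0.7909, -0.6048, -0.0930).
q_1·w_3 = (-0.4082)·(-3) + 0.4082·(-4) + 0.8165·(-4) = -3.6742; q_2·w_3 = (-0.7909)·(-3) + (-0.6048)·(-4) + (-0.0930)·(-4) = 5.1642.
u_3 = w_3 + 3.6742·q_1 − 5.1642·q_2 = (-0.4156, 0.6234, -0.5195).
‖u_3‖ = 0.9117, so q_3 = (-0.4558, 0.6838, -0.5698).

Q = [[-0.4082, -0.7909, -0.4558], [0.4082, -0.6048, 0.6838], [0.8165, -0.0930, -0.5698]], R = [[2.4495, 0.4082, -3.6742], [0.0000, 3.5824, 5.1642], [0.0000, 0.0000, 0.9117]]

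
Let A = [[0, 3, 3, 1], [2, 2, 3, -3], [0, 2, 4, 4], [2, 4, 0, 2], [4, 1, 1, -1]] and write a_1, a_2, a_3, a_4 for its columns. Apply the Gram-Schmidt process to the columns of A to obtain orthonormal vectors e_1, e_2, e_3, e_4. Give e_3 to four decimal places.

e_3 = (0.1820, 0.3944, 0.5933, -0.6641, 0.1348)

a_1 = (0, 2, 0, 2, 4); ‖a_1‖ = 4.8990, so e_1 = (0.0000, 0.4082, 0.0000, 0.4082, 0.8165).
e_1·a_2 = 0.0000·3 + 0.4082·2 + 0.0000·2 + 0.4082·4 + 0.8165·1 = 3.2660.
u_2 = a_2 − 3.2660·e_1 = (3.0000, 0.6667, 2.0000, 2.6667, -1.6667).
‖u_2‖ = 4.8305, so e_2 = (0.6211, 0.1380, 0.4140, 0.5521, -0.3450).
e_1·a_3 = 0.0000·3 + 0.4082·3 + 0.0000·4 + 0.4082·0 + 0.8165·1 = 2.0412; e_2·a_3 = 0.6211·3 + 0.1380·3 + 0.4140·4 + 0.5521·0 + (-0.3450)·1 = 3.5883.
u_3 = a_3 − 2.0412·e_1 − 3.5883·e_2 = (0.7714, 1.6714, 2.5143, -2.8143, 0.5714).
‖u_3‖ = 4.2376, so e_3 = (0.1820, 0.3944, 0.5933, -0.6641, 0.1348).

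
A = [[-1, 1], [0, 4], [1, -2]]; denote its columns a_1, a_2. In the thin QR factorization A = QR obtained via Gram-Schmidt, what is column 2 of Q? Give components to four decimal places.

e_1 = a_1/‖a_1‖ = (-1, 0, 1)/1.4142 = (-0.7071, 0.0000, 0.7071).
r_{12} = e_1·a_2 = -2.1213.
u_2 = a_2 + 2.1213·e_1 = (-0.5000, 4.0000, -0.5000).
‖u_2‖ = 4.0620, so e_2 = (-0.1231, 0.9847, -0.1231).

e_2 = (-0.1231, 0.9847, -0.1231)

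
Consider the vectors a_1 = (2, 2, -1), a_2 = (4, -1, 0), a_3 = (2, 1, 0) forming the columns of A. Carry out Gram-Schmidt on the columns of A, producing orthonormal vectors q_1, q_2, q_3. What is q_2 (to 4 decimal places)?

q_2 = (0.7396, -0.6472, 0.1849)

a_1 = (2, 2, -1); ‖a_1‖ = 3.0000, so q_1 = (0.6667, 0.6667, -0.3333).
q_1·a_2 = 0.6667·4 + 0.6667·(-1) + (-0.3333)·0 = 2.0000.
u_2 = a_2 − 2.0000·q_1 = (2.6667, -2.3333, 0.6667).
‖u_2‖ = 3.6056, so q_2 = (0.7396, -0.6472, 0.1849).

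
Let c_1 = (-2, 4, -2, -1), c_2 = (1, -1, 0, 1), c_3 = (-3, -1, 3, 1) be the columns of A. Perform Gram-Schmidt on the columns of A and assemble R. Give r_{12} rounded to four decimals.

c_1 = (-2, 4, -2, -1); ‖c_1‖ = 5.0000, so e_1 = (-0.4000, 0.8000, -0.4000, -0.2000).
r_{12} = e_1·c_2 = -1.4000.

r_{12} = -1.4000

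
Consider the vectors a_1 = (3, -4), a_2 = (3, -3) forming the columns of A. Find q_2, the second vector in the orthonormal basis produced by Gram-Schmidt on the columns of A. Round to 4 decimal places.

a_1 = (3, -4); ‖a_1‖ = 5.0000, so q_1 = (0.6000, -0.8000).
q_1·a_2 = 0.6000·3 + (-0.8000)·(-3) = 4.2000.
u_2 = a_2 − 4.2000·q_1 = (0.4800, 0.3600).
‖u_2‖ = 0.6000, so q_2 = (0.8000, 0.6000).

q_2 = (0.8000, 0.6000)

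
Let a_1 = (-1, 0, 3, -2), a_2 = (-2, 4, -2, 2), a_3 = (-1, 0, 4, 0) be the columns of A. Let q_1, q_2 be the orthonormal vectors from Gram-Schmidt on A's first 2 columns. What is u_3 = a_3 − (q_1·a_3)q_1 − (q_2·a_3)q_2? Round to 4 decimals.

a_1 = (-1, 0, 3, -2); ‖a_1‖ = 3.7417, so q_1 = (-0.2673, 0.0000, 0.8018, -0.5345).
q_1·a_2 = (-0.2673)·(-2) + 0.0000·4 + 0.8018·(-2) + (-0.5345)·2 = -2.1381.
u_2 = a_2 + 2.1381·q_1 = (-2.5714, 4.0000, -0.2857, 0.8571).
‖u_2‖ = 4.8403, so q_2 = (-0.5313, 0.8264, -0.0590, 0.1771).
q_1·a_3 = (-0.2673)·(-1) + 0.0000·0 + 0.8018·4 + (-0.5345)·0 = 3.4744; q_2·a_3 = (-0.5313)·(-1) + 0.8264·0 + (-0.0590)·4 + 0.1771·0 = 0.2951.
u_3 = a_3 − 3.4744·q_1 − 0.2951·q_2 = (0.0854, -0.2439, 1.2317, 1.8049).

u_3 = (0.0854, -0.2439, 1.2317, 1.8049)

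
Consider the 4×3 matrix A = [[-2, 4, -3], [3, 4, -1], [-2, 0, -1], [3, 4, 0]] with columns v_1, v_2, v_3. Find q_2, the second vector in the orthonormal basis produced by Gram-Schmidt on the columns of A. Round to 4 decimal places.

v_1 = (-2, 3, -2, 3); ‖v_1‖ = 5.0990, so q_1 = (-0.3922, 0.5883, -0.3922, 0.5883).
q_1·v_2 = (-0.3922)·4 + 0.5883·4 + (-0.3922)·0 + 0.5883·4 = 3.1379.
u_2 = v_2 − 3.1379·q_1 = (5.2308, 2.1538, 1.2308, 2.1538).
‖u_2‖ = 6.1769, so q_2 = (0.8468, 0.3487, 0.1993, 0.3487).

q_2 = (0.8468, 0.3487, 0.1993, 0.3487)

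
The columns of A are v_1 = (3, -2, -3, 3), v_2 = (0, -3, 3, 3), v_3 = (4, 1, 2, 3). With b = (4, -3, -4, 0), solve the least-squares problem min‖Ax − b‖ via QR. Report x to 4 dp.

x = (1.1056, -0.2651, -0.2064)

v_1 = (3, -2, -3, 3); ‖v_1‖ = 5.5678, so q_1 = (0.5388, -0.3592, -0.5388, 0.5388).
q_1·v_2 = 0.5388·0 + (-0.3592)·(-3) + (-0.5388)·3 + 0.5388·3 = 1.0776.
u_2 = v_2 − 1.0776·q_1 = (-0.5806, -2.6129, 3.5806, 2.4194).
‖u_2‖ = 5.0832, so q_2 = (-0.1142, -0.5140, 0.7044, 0.4760).
q_1·v_3 = 0.5388·4 + (-0.3592)·1 + (-0.5388)·2 + 0.5388·3 = 2.3349; q_2·v_3 = (-0.1142)·4 + (-0.5140)·1 + 0.7044·2 + 0.4760·3 = 1.8657.
u_3 = v_3 − 2.3349·q_1 − 1.8657·q_2 = (2.9551, 2.7978, 1.9438, 0.8539).
‖u_3‖ = 4.5899, so q_3 = (0.6438, 0.6095, 0.4235, 0.1860).
Qᵀb = (5.3882, -1.7325, -0.9474).
Back-substitute: x_3 = -0.9474/4.5899 = -0.2064.
x_2 = (-1.7325 − 1.8657·(-0.2064))/5.0832 = -0.2651.
x_1 = (5.3882 − 1.0776·(-0.2651) − 2.3349·(-0.2064))/5.5678 = 1.1056.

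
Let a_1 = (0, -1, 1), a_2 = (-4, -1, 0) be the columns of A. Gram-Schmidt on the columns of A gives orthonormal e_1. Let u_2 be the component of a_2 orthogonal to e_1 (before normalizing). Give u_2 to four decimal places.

a_1 = (0, -1, 1); ‖a_1‖ = 1.4142, so e_1 = (0.0000, -0.7071, 0.7071).
e_1·a_2 = 0.0000·(-4) + (-0.7071)·(-1) + 0.7071·0 = 0.7071.
u_2 = a_2 − 0.7071·e_1 = (-4.0000, -0.5000, -0.5000).

u_2 = (-4.0000, -0.5000, -0.5000)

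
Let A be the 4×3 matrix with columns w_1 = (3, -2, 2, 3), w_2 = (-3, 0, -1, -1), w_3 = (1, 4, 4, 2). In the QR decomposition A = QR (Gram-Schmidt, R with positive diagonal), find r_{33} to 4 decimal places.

w_1 = (3, -2, 2, 3); ‖w_1‖ = 5.0990, so e_1 = (0.5883, -0.3922, 0.3922, 0.5883).
e_1·w_2 = 0.5883·(-3) + (-0.3922)·0 + 0.3922·(-1) + 0.5883·(-1) = -2.7456.
u_2 = w_2 + 2.7456·e_1 = (-1.3846, -1.0769, 0.0769, 0.6154).
‖u_2‖ = 1.8605, so e_2 = (-0.7442, -0.5788, 0.0413, 0.3308).
e_1·w_3 = 0.5883·1 + (-0.3922)·4 + 0.3922·4 + 0.5883·2 = 1.7650; e_2·w_3 = (-0.7442)·1 + (-0.5788)·4 + 0.0413·4 + 0.3308·2 = -2.2326.
u_3 = w_3 − 1.7650·e_1 + 2.2326·e_2 = (-1.7000, 3.4000, 3.4000, 1.7000).
r_{33} = ‖u_3‖ = 5.3759.

r_{33} = 5.3759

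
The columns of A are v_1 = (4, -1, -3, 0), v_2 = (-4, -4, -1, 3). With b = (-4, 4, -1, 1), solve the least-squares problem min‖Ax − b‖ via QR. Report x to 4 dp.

x = (-0.6706, -0.0485)

q_1 = v_1/‖v_1‖ = (4, -1, -3, 0)/5.0990 = (0.7845, -0.1961, -0.5883, 0.0000).
r_{12} = q_1·v_2 = -1.7650.
u_2 = v_2 + 1.7650·q_1 = (-2.6154, -4.3462, -2.0385, 3.0000).
‖u_2‖ = 6.2358, so q_2 = (-0.4194, -0.6970, -0.3269, 0.4811).
Qᵀb = (-3.3340, -0.3022).
Back-substitute: x_2 = -0.3022/6.2358 = -0.0485.
x_1 = (-3.3340 + 1.7650·(-0.0485))/5.0990 = -0.6706.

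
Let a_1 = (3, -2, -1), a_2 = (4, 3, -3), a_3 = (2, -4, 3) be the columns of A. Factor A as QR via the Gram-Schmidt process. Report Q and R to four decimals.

Q = [[0.8018, 0.3900, 0.4528], [-0.5345, 0.8068, 0.2516], [-0.2673, -0.4438, 0.8554]], R = [[3.7417, 2.4054, 2.9399], [0.0000, 5.3117, -3.7787], [0.0000, 0.0000, 2.4655]]

e_1 = a_1/‖a_1‖ = (3, -2, -1)/3.7417 = (0.8018, -0.5345, -0.2673).
r_{12} = e_1·a_2 = 2.4054.
u_2 = a_2 − 2.4054·e_1 = (2.0714, 4.2857, -2.3571).
‖u_2‖ = 5.3117, so e_2 = (0.3900, 0.8068, -0.4438).
r_{13} = e_1·a_3 = 2.9399; r_{23} = e_2·a_3 = -3.7787.
u_3 = a_3 − 2.9399·e_1 + 3.7787·e_2 = (1.1165, 0.6203, 2.1089).
‖u_3‖ = 2.4655, so e_3 = (0.4528, 0.2516, 0.8554).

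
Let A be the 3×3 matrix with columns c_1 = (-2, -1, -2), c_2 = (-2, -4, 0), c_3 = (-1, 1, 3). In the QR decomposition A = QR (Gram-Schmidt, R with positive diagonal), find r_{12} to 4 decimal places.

c_1 = (-2, -1, -2); ‖c_1‖ = 3.0000, so q_1 = (-0.6667, -0.3333, -0.6667).
r_{12} = q_1·c_2 = 2.6667.

r_{12} = 2.6667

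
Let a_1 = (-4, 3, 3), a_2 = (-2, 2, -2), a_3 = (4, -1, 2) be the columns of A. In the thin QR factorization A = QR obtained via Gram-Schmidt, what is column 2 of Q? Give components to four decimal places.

a_1 = (-4, 3, 3); ‖a_1‖ = 5.8310, so e_1 = (-0.6860, 0.5145, 0.5145).
e_1·a_2 = (-0.6860)·(-2) + 0.5145·2 + 0.5145·(-2) = 1.3720.
u_2 = a_2 − 1.3720·e_1 = (-1.0588, 1.2941, -2.7059).
‖u_2‖ = 3.1808, so e_2 = (-0.3329, 0.4068, -0.8507).

e_2 = (-0.3329, 0.4068, -0.8507)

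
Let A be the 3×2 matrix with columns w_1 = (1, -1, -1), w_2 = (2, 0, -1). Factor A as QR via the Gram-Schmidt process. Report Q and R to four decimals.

Q = [[0.5774, 0.7071], [-0.5774, 0.7071], [-0.5774, 0.0000]], R = [[1.7321, 1.7321], [0.0000, 1.4142]]

w_1 = (1, -1, -1); ‖w_1‖ = 1.7321, so e_1 = (0.5774, -0.5774, -0.5774).
e_1·w_2 = 0.5774·2 + (-0.5774)·0 + (-0.5774)·(-1) = 1.7321.
u_2 = w_2 − 1.7321·e_1 = (1.0000, 1.0000, 0.0000).
‖u_2‖ = 1.4142, so e_2 = (0.7071, 0.7071, 0.0000).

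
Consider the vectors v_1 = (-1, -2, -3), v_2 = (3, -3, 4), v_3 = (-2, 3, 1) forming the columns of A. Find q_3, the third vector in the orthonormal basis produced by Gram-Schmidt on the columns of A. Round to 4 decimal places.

q_3 = (-0.8554, -0.2516, 0.4528)

q_1 = v_1/‖v_1‖ = (-1, -2, -3)/3.7417 = (-0.2673, -0.5345, -0.8018).
r_{12} = q_1·v_2 = -2.4054.
u_2 = v_2 + 2.4054·q_1 = (2.3571, -4.2857, 2.0714).
‖u_2‖ = 5.3117, so q_2 = (0.4438, -0.8068, 0.3900).
r_{13} = q_1·v_3 = -1.8708; r_{23} = q_2·v_3 = -2.9181.
u_3 = v_3 + 1.8708·q_1 + 2.9181·q_2 = (-1.2051, -0.3544, 0.6380).
‖u_3‖ = 1.4088, so q_3 = (-0.8554, -0.2516, 0.4528).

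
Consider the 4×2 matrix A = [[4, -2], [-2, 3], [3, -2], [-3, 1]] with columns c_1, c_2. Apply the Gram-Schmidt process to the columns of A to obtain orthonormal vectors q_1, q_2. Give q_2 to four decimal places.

q_2 = (0.2085, 0.8860, -0.0912, -0.4039)

q_1 = c_1/‖c_1‖ = (4, -2, 3, -3)/6.1644 = (0.6489, -0.3244, 0.4867, -0.4867).
r_{12} = q_1·c_2 = -3.7311.
u_2 = c_2 + 3.7311·q_1 = (0.4211, 1.7895, -0.1842, -0.8158).
‖u_2‖ = 2.0196, so q_2 = (0.2085, 0.8860, -0.0912, -0.4039).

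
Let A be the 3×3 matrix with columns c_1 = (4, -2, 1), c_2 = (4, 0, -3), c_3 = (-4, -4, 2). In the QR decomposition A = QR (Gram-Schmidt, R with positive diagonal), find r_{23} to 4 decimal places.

r_{23} = -4.4412

c_1 = (4, -2, 1); ‖c_1‖ = 4.5826, so e_1 = (0.8729, -0.4364, 0.2182).
e_1·c_2 = 0.8729·4 + (-0.4364)·0 + 0.2182·(-3) = 2.8368.
u_2 = c_2 − 2.8368·e_1 = (1.5238, 1.2381, -3.6190).
‖u_2‖ = 4.1173, so e_2 = (0.3701, 0.3007, -0.8790).
r_{23} = e_2·c_3 = -4.4412.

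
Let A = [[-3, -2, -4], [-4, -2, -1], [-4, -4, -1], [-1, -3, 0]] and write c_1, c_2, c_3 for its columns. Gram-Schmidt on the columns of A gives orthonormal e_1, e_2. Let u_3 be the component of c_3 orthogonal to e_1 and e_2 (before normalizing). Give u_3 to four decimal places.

u_3 = (-2.4848, 1.1818, 0.6970, -0.0606)

c_1 = (-3, -4, -4, -1); ‖c_1‖ = 6.4807, so e_1 = (-0.4629, -0.6172, -0.6172, -0.1543).
e_1·c_2 = (-0.4629)·(-2) + (-0.6172)·(-2) + (-0.6172)·(-4) + (-0.1543)·(-3) = 5.0920.
u_2 = c_2 − 5.0920·e_1 = (0.3571, 1.1429, -0.8571, -2.2143).
‖u_2‖ = 2.6592, so e_2 = (0.1343, 0.4298, -0.3223, -0.8327).
e_1·c_3 = (-0.4629)·(-4) + (-0.6172)·(-1) + (-0.6172)·(-1) + (-0.1543)·0 = 3.0861; e_2·c_3 = 0.1343·(-4) + 0.4298·(-1) + (-0.3223)·(-1) + (-0.8327)·0 = -0.6447.
u_3 = c_3 − 3.0861·e_1 + 0.6447·e_2 = (-2.4848, 1.1818, 0.6970, -0.0606).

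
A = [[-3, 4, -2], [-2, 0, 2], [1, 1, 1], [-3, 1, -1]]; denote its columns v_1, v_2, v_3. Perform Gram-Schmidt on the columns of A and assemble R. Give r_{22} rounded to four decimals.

v_1 = (-3, -2, 1, -3); ‖v_1‖ = 4.7958, so q_1 = (-0.6255, -0.4170, 0.2085, -0.6255).
q_1·v_2 = (-0.6255)·4 + (-0.4170)·0 + 0.2085·1 + (-0.6255)·1 = -2.9192.
u_2 = v_2 + 2.9192·q_1 = (2.1739, -1.2174, 1.6087, -0.8261).
r_{22} = ‖u_2‖ = 3.0787.

r_{22} = 3.0787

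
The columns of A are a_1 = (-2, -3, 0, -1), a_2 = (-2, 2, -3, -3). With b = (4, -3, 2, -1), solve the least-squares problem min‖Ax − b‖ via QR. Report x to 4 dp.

a_1 = (-2, -3, 0, -1); ‖a_1‖ = 3.7417, so e_1 = (-0.5345, -0.8018, 0.0000, -0.2673).
e_1·a_2 = (-0.5345)·(-2) + (-0.8018)·2 + 0.0000·(-3) + (-0.2673)·(-3) = 0.2673.
u_2 = a_2 − 0.2673·e_1 = (-1.8571, 2.2143, -3.0000, -2.9286).
‖u_2‖ = 5.0920, so e_2 = (-0.3647, 0.4349, -0.5892, -0.5751).
Qᵀb = (0.5345, -3.3666).
Back-substitute: x_2 = -3.3666/5.0920 = -0.6612.
x_1 = (0.5345 − 0.2673·(-0.6612))/3.7417 = 0.1901.

x = (0.1901, -0.6612)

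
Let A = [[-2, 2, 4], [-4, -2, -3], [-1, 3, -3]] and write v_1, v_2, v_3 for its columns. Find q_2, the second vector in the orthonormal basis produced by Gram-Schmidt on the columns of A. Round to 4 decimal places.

q_2 = (0.5089, -0.4395, 0.7402)

q_1 = v_1/‖v_1‖ = (-2, -4, -1)/4.5826 = (-0.4364, -0.8729, -0.2182).
r_{12} = q_1·v_2 = 0.2182.
u_2 = v_2 − 0.2182·q_1 = (2.0952, -1.8095, 3.0476).
‖u_2‖ = 4.1173, so q_2 = (0.5089, -0.4395, 0.7402).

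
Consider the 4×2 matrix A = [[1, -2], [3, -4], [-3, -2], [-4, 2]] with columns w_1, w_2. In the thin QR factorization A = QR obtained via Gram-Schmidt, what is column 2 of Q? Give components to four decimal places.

w_1 = (1, 3, -3, -4); ‖w_1‖ = 5.9161, so q_1 = (0.1690, 0.5071, -0.5071, -0.6761).
q_1·w_2 = 0.1690·(-2) + 0.5071·(-4) + (-0.5071)·(-2) + (-0.6761)·2 = -2.7045.
u_2 = w_2 + 2.7045·q_1 = (-1.5429, -2.6286, -3.3714, 0.1714).
‖u_2‖ = 4.5482, so q_2 = (-0.3392, -0.5779, -0.7413, 0.0377).

q_2 = (-0.3392, -0.5779, -0.7413, 0.0377)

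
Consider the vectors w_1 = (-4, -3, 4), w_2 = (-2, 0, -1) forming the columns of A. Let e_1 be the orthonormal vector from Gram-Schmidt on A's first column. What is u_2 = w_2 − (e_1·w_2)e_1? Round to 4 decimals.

u_2 = (-1.6098, 0.2927, -1.3902)

w_1 = (-4, -3, 4); ‖w_1‖ = 6.4031, so e_1 = (-0.6247, -0.4685, 0.6247).
e_1·w_2 = (-0.6247)·(-2) + (-0.4685)·0 + 0.6247·(-1) = 0.6247.
u_2 = w_2 − 0.6247·e_1 = (-1.6098, 0.2927, -1.3902).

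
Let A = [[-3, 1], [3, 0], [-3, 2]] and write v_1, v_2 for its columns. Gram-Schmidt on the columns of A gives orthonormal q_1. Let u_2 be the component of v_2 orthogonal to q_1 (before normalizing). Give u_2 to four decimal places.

u_2 = (0.0000, 1.0000, 1.0000)

v_1 = (-3, 3, -3); ‖v_1‖ = 5.1962, so q_1 = (-0.5774, 0.5774, -0.5774).
q_1·v_2 = (-0.5774)·1 + 0.5774·0 + (-0.5774)·2 = -1.7321.
u_2 = v_2 + 1.7321·q_1 = (0.0000, 1.0000, 1.0000).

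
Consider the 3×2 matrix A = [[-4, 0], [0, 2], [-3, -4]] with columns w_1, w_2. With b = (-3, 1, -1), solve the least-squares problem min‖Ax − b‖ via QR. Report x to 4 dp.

w_1 = (-4, 0, -3); ‖w_1‖ = 5.0000, so q_1 = (-0.8000, 0.0000, -0.6000).
q_1·w_2 = (-0.8000)·0 + 0.0000·2 + (-0.6000)·(-4) = 2.4000.
u_2 = w_2 − 2.4000·q_1 = (1.9200, 2.0000, -2.5600).
‖u_2‖ = 3.7736, so q_2 = (0.5088, 0.5300, -0.6784).
Qᵀb = (3.0000, -0.3180).
Back-substitute: x_2 = -0.3180/3.7736 = -0.0843.
x_1 = (3.0000 − 2.4000·(-0.0843))/5.0000 = 0.6404.

x = (0.6404, -0.0843)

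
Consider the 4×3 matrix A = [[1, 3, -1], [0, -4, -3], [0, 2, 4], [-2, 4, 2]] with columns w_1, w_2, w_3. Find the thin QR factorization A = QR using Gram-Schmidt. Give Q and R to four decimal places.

Q = [[0.4472, 0.6325, -0.5164], [0.0000, -0.6325, -0.2582], [0.0000, 0.3162, 0.7746], [-0.8944, 0.3162, -0.2582]], R = [[2.2361, -2.2361, -2.2361], [0.0000, 6.3246, 3.1623], [0.0000, 0.0000, 3.8730]]

w_1 = (1, 0, 0, -2); ‖w_1‖ = 2.2361, so e_1 = (0.4472, 0.0000, 0.0000, -0.8944).
e_1·w_2 = 0.4472·3 + 0.0000·(-4) + 0.0000·2 + (-0.8944)·4 = -2.2361.
u_2 = w_2 + 2.2361·e_1 = (4.0000, -4.0000, 2.0000, 2.0000).
‖u_2‖ = 6.3246, so e_2 = (0.6325, -0.6325, 0.3162, 0.3162).
e_1·w_3 = 0.4472·(-1) + 0.0000·(-3) + 0.0000·4 + (-0.8944)·2 = -2.2361; e_2·w_3 = 0.6325·(-1) + (-0.6325)·(-3) + 0.3162·4 + 0.3162·2 = 3.1623.
u_3 = w_3 + 2.2361·e_1 − 3.1623·e_2 = (-2.0000, -1.0000, 3.0000, -1.0000).
‖u_3‖ = 3.8730, so e_3 = (-0.5164, -0.2582, 0.7746, -0.2582).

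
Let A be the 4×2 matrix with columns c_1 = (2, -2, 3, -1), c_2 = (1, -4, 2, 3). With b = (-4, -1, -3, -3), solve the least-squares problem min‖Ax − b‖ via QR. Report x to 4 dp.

c_1 = (2, -2, 3, -1); ‖c_1‖ = 4.2426, so q_1 = (0.4714, -0.4714, 0.7071, -0.2357).
q_1·c_2 = 0.4714·1 + (-0.4714)·(-4) + 0.7071·2 + (-0.2357)·3 = 3.0641.
u_2 = c_2 − 3.0641·q_1 = (-0.4444, -2.5556, -0.1667, 3.7222).
‖u_2‖ = 4.5399, so q_2 = (-0.0979, -0.5629, -0.0367, 0.8199).
Qᵀb = (-2.8284, -1.3950).
Back-substitute: x_2 = -1.3950/4.5399 = -0.3073.
x_1 = (-2.8284 − 3.0641·(-0.3073))/4.2426 = -0.4447.

x = (-0.4447, -0.3073)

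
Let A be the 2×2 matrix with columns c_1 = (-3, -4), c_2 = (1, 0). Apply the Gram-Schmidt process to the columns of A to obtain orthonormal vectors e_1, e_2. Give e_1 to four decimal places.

c_1 = (-3, -4); ‖c_1‖ = 5.0000, so e_1 = (-0.6000, -0.8000).

e_1 = (-0.6000, -0.8000)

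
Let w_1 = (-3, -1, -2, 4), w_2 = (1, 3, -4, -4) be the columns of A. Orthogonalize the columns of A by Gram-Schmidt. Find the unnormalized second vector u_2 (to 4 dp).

w_1 = (-3, -1, -2, 4); ‖w_1‖ = 5.4772, so e_1 = (-0.5477, -0.1826, -0.3651, 0.7303).
e_1·w_2 = (-0.5477)·1 + (-0.1826)·3 + (-0.3651)·(-4) + 0.7303·(-4) = -2.5560.
u_2 = w_2 + 2.5560·e_1 = (-0.4000, 2.5333, -4.9333, -2.1333).

u_2 = (-0.4000, 2.5333, -4.9333, -2.1333)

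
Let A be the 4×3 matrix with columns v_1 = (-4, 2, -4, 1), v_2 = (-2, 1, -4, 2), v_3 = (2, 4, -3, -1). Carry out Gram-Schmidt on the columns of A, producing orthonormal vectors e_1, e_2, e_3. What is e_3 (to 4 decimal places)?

e_3 = (0.5370, 0.7122, -0.2713, -0.3617)

e_1 = v_1/‖v_1‖ = (-4, 2, -4, 1)/6.0828 = (-0.6576, 0.3288, -0.6576, 0.1644).
r_{12} = e_1·v_2 = 4.6032.
u_2 = v_2 − 4.6032·e_1 = (1.0270, -0.5135, -0.9730, 1.2432).
‖u_2‖ = 1.9521, so e_2 = (0.5261, -0.2631, -0.4984, 0.6369).
r_{13} = e_1·v_3 = 1.8084; r_{23} = e_2·v_3 = 0.8584.
u_3 = v_3 − 1.8084·e_1 − 0.8584·e_2 = (2.7376, 3.6312, -1.3830, -1.8440).
‖u_3‖ = 5.0983, so e_3 = (0.5370, 0.7122, -0.2713, -0.3617).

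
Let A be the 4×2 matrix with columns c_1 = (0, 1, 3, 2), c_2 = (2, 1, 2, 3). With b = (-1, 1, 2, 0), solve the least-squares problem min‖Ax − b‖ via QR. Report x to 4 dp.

c_1 = (0, 1, 3, 2); ‖c_1‖ = 3.7417, so e_1 = (0.0000, 0.2673, 0.8018, 0.5345).
e_1·c_2 = 0.0000·2 + 0.2673·1 + 0.8018·2 + 0.5345·3 = 3.4744.
u_2 = c_2 − 3.4744·e_1 = (2.0000, 0.0714, -0.7857, 1.1429).
‖u_2‖ = 2.4349, so e_2 = (0.8214, 0.0293, -0.3227, 0.4694).
Qᵀb = (1.8708, -1.4375).
Back-substitute: x_2 = -1.4375/2.4349 = -0.5904.
x_1 = (1.8708 − 3.4744·(-0.5904))/3.7417 = 1.0482.

x = (1.0482, -0.5904)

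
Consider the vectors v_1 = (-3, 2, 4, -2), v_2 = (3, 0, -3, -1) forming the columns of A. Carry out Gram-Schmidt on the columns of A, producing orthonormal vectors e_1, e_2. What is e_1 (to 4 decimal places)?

v_1 = (-3, 2, 4, -2); ‖v_1‖ = 5.7446, so e_1 = (-0.5222, 0.3482, 0.6963, -0.3482).

e_1 = (-0.5222, 0.3482, 0.6963, -0.3482)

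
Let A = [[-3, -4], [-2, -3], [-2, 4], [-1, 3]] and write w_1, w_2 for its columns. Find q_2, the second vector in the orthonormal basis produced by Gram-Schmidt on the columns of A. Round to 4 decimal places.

w_1 = (-3, -2, -2, -1); ‖w_1‖ = 4.2426, so q_1 = (-0.7071, -0.4714, -0.4714, -0.2357).
q_1·w_2 = (-0.7071)·(-4) + (-0.4714)·(-3) + (-0.4714)·4 + (-0.2357)·3 = 1.6499.
u_2 = w_2 − 1.6499·q_1 = (-2.8333, -2.2222, 4.7778, 3.3889).
‖u_2‖ = 6.8759, so q_2 = (-0.4121, -0.3232, 0.6949, 0.4929).

q_2 = (-0.4121, -0.3232, 0.6949, 0.4929)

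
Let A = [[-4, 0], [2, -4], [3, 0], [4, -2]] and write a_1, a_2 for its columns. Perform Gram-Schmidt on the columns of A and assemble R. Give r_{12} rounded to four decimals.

r_{12} = -2.3851

a_1 = (-4, 2, 3, 4); ‖a_1‖ = 6.7082, so e_1 = (-0.5963, 0.2981, 0.4472, 0.5963).
r_{12} = e_1·a_2 = -2.3851.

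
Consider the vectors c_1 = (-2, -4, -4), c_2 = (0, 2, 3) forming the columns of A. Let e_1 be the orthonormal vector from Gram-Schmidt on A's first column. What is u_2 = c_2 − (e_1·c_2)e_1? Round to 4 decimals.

e_1 = c_1/‖c_1‖ = (-2, -4, -4)/6.0000 = (-0.3333, -0.6667, -0.6667).
r_{12} = e_1·c_2 = -3.3333.
u_2 = c_2 + 3.3333·e_1 = (-1.1111, -0.2222, 0.7778).

u_2 = (-1.1111, -0.2222, 0.7778)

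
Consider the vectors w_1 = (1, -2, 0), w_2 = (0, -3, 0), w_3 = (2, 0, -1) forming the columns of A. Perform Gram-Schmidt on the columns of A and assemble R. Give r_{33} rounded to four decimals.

e_1 = w_1/‖w_1‖ = (1, -2, 0)/2.2361 = (0.4472, -0.8944, 0.0000).
r_{12} = e_1·w_2 = 2.6833.
u_2 = w_2 − 2.6833·e_1 = (-1.2000, -0.6000, 0.0000).
‖u_2‖ = 1.3416, so e_2 = (-0.8944, -0.4472, 0.0000).
r_{13} = e_1·w_3 = 0.8944; r_{23} = e_2·w_3 = -1.7889.
u_3 = w_3 − 0.8944·e_1 + 1.7889·e_2 = (0.0000, 0.0000, -1.0000).
r_{33} = ‖u_3‖ = 1.0000.

r_{33} = 1.0000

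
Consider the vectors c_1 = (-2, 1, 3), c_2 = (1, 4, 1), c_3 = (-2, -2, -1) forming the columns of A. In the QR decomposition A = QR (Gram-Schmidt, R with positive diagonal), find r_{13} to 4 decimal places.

c_1 = (-2, 1, 3); ‖c_1‖ = 3.7417, so q_1 = (-0.5345, 0.2673, 0.8018).
r_{13} = q_1·c_3 = -0.2673.

r_{13} = -0.2673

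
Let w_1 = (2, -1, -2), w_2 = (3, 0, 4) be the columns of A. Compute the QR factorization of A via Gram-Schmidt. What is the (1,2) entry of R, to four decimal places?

w_1 = (2, -1, -2); ‖w_1‖ = 3.0000, so e_1 = (0.6667, -0.3333, -0.6667).
r_{12} = e_1·w_2 = -0.6667.

r_{12} = -0.6667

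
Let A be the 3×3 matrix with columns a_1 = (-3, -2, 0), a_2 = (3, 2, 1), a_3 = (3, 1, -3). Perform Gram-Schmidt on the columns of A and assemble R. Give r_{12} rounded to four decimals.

q_1 = a_1/‖a_1‖ = (-3, -2, 0)/3.6056 = (-0.8321, -0.5547, 0.0000).
r_{12} = q_1·a_2 = -3.6056.

r_{12} = -3.6056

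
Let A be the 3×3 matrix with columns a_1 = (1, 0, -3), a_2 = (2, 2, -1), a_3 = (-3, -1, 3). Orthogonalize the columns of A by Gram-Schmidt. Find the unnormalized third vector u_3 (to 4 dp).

u_3 = (-0.6462, 0.5385, -0.2154)

a_1 = (1, 0, -3); ‖a_1‖ = 3.1623, so e_1 = (0.3162, 0.0000, -0.9487).
e_1·a_2 = 0.3162·2 + 0.0000·2 + (-0.9487)·(-1) = 1.5811.
u_2 = a_2 − 1.5811·e_1 = (1.5000, 2.0000, 0.5000).
‖u_2‖ = 2.5495, so e_2 = (0.5883, 0.7845, 0.1961).
e_1·a_3 = 0.3162·(-3) + 0.0000·(-1) + (-0.9487)·3 = -3.7947; e_2·a_3 = 0.5883·(-3) + 0.7845·(-1) + 0.1961·3 = -1.9612.
u_3 = a_3 + 3.7947·e_1 + 1.9612·e_2 = (-0.6462, 0.5385, -0.2154).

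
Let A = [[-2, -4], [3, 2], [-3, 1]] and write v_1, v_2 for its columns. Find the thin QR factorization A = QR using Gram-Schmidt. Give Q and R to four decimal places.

v_1 = (-2, 3, -3); ‖v_1‖ = 4.6904, so q_1 = (-0.4264, 0.6396, -0.6396).
q_1·v_2 = (-0.4264)·(-4) + 0.6396·2 + (-0.6396)·1 = 2.3452.
u_2 = v_2 − 2.3452·q_1 = (-3.0000, 0.5000, 2.5000).
‖u_2‖ = 3.9370, so q_2 = (-0.7620, 0.1270, 0.6350).

Q = [[-0.4264, -0.7620], [0.6396, 0.1270], [-0.6396, 0.6350]], R = [[4.6904, 2.3452], [0.0000, 3.9370]]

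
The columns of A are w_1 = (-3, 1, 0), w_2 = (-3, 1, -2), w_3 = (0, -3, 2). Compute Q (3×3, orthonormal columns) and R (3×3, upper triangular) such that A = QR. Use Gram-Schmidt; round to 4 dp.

Q = [[-0.9487, 0.0000, -0.3162], [0.3162, 0.0000, -0.9487], [0.0000, -1.0000, 0.0000]], R = [[3.1623, 3.1623, -0.9487], [0.0000, 2.0000, -2.0000], [0.0000, 0.0000, 2.8460]]

w_1 = (-3, 1, 0); ‖w_1‖ = 3.1623, so q_1 = (-0.9487, 0.3162, 0.0000).
q_1·w_2 = (-0.9487)·(-3) + 0.3162·1 + 0.0000·(-2) = 3.1623.
u_2 = w_2 − 3.1623·q_1 = (0.0000, 0.0000, -2.0000).
‖u_2‖ = 2.0000, so q_2 = (0.0000, 0.0000, -1.0000).
q_1·w_3 = (-0.9487)·0 + 0.3162·(-3) + 0.0000·2 = -0.9487; q_2·w_3 = (0.0000)·0 + 0.0000·(-3) + (-1.0000)·2 = -2.0000.
u_3 = w_3 + 0.9487·q_1 + 2.0000·q_2 = (-0.9000, -2.7000, 0.0000).
‖u_3‖ = 2.8460, so q_3 = (-0.3162, -0.9487, 0.0000).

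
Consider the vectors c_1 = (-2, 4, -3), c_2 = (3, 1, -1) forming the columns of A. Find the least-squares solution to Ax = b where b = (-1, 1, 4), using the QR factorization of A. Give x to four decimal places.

c_1 = (-2, 4, -3); ‖c_1‖ = 5.3852, so q_1 = (-0.3714, 0.7428, -0.5571).
q_1·c_2 = (-0.3714)·3 + 0.7428·1 + (-0.5571)·(-1) = 0.1857.
u_2 = c_2 − 0.1857·q_1 = (3.0690, 0.8621, -0.8966).
‖u_2‖ = 3.3114, so q_2 = (0.9268, 0.2603, -0.2707).
Qᵀb = (-1.1142, -1.7494).
Back-substitute: x_2 = -1.7494/3.3114 = -0.5283.
x_1 = (-1.1142 − 0.1857·(-0.5283))/5.3852 = -0.1887.

x = (-0.1887, -0.5283)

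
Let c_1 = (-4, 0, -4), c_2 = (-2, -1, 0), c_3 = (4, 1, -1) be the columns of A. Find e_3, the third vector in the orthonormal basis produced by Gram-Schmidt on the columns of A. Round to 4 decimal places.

c_1 = (-4, 0, -4); ‖c_1‖ = 5.6569, so e_1 = (-0.7071, 0.0000, -0.7071).
e_1·c_2 = (-0.7071)·(-2) + 0.0000·(-1) + (-0.7071)·0 = 1.4142.
u_2 = c_2 − 1.4142·e_1 = (-1.0000, -1.0000, 1.0000).
‖u_2‖ = 1.7321, so e_2 = (-0.5774, -0.5774, 0.5774).
e_1·c_3 = (-0.7071)·4 + 0.0000·1 + (-0.7071)·(-1) = -2.1213; e_2·c_3 = (-0.5774)·4 + (-0.5774)·1 + 0.5774·(-1) = -3.4641.
u_3 = c_3 + 2.1213·e_1 + 3.4641·e_2 = (0.5000, -1.0000, -0.5000).
‖u_3‖ = 1.2247, so e_3 = (0.4082, -0.8165, -0.4082).

e_3 = (0.4082, -0.8165, -0.4082)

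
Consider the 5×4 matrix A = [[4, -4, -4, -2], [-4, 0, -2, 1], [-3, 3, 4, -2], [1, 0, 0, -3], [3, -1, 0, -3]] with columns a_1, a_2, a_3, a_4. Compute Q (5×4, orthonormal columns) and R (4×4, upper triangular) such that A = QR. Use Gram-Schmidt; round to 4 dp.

Q = [[0.5601, -0.5534, 0.4822, -0.1926], [-0.5601, -0.6736, -0.0544, -0.3651], [-0.4201, 0.4150, 0.6922, -0.3751], [0.1400, 0.1684, -0.5133, -0.7502], [0.4201, 0.1985, 0.1478, -0.3551]], R = [[7.1414, -3.9208, -2.8006, -2.5205], [0.0000, 3.2600, 5.2208, -1.4977], [0.0000, 0.0000, 0.9489, -1.3067], [0.0000, 0.0000, 0.0000, 4.0862]]

e_1 = a_1/‖a_1‖ = (4, -4, -3, 1, 3)/7.1414 = (0.5601, -0.5601, -0.4201, 0.1400, 0.4201).
r_{12} = e_1·a_2 = -3.9208.
u_2 = a_2 + 3.9208·e_1 = (-1.8039, -2.1961, 1.3529, 0.5490, 0.6471).
‖u_2‖ = 3.2600, so e_2 = (-0.5534, -0.6736, 0.4150, 0.1684, 0.1985).
r_{13} = e_1·a_3 = -2.8006; r_{23} = e_2·a_3 = 5.2208.
u_3 = a_3 + 2.8006·e_1 − 5.2208·e_2 = (0.4576, -0.0517, 0.6568, -0.4871, 0.1402).
‖u_3‖ = 0.9489, so e_3 = (0.4822, -0.0544, 0.6922, -0.5133, 0.1478).
r_{14} = e_1·a_4 = -2.5205; r_{24} = e_2·a_4 = -1.4977; r_{34} = e_3·a_4 = -1.3067.
u_4 = a_4 + 2.5205·e_1 + 1.4977·e_2 + 1.3067·e_3 = (-0.7869, -1.4918, -1.5328, -3.0656, -1.4508).
‖u_4‖ = 4.0862, so e_4 = (-0.1926, -0.3651, -0.3751, -0.7502, -0.3551).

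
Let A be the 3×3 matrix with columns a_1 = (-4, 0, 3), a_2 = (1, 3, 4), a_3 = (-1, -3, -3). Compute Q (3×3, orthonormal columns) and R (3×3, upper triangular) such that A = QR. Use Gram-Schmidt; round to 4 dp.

a_1 = (-4, 0, 3); ‖a_1‖ = 5.0000, so e_1 = (-0.8000, 0.0000, 0.6000).
e_1·a_2 = (-0.8000)·1 + 0.0000·3 + 0.6000·4 = 1.6000.
u_2 = a_2 − 1.6000·e_1 = (2.2800, 3.0000, 3.0400).
‖u_2‖ = 4.8415, so e_2 = (0.4709, 0.6196, 0.6279).
e_1·a_3 = (-0.8000)·(-1) + 0.0000·(-3) + 0.6000·(-3) = -1.0000; e_2·a_3 = 0.4709·(-1) + 0.6196·(-3) + 0.6279·(-3) = -4.2136.
u_3 = a_3 + 1.0000·e_1 + 4.2136·e_2 = (0.1843, -0.3891, 0.2457).
‖u_3‖ = 0.4957, so e_3 = (0.3718, -0.7849, 0.4957).

Q = [[-0.8000, 0.4709, 0.3718], [0.0000, 0.6196, -0.7849], [0.6000, 0.6279, 0.4957]], R = [[5.0000, 1.6000, -1.0000], [0.0000, 4.8415, -4.2136], [0.0000, 0.0000, 0.4957]]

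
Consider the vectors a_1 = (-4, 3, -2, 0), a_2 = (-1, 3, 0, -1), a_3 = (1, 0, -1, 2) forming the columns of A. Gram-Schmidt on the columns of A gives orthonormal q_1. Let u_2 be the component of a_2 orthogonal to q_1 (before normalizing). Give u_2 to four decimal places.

u_2 = (0.7931, 1.6552, 0.8966, -1.0000)

q_1 = a_1/‖a_1‖ = (-4, 3, -2, 0)/5.3852 = (-0.7428, 0.5571, -0.3714, 0.0000).
r_{12} = q_1·a_2 = 2.4140.
u_2 = a_2 − 2.4140·q_1 = (0.7931, 1.6552, 0.8966, -1.0000).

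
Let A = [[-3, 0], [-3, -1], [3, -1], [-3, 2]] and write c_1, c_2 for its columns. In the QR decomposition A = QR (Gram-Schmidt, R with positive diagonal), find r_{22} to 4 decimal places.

c_1 = (-3, -3, 3, -3); ‖c_1‖ = 6.0000, so e_1 = (-0.5000, -0.5000, 0.5000, -0.5000).
e_1·c_2 = (-0.5000)·0 + (-0.5000)·(-1) + 0.5000·(-1) + (-0.5000)·2 = -1.0000.
u_2 = c_2 + 1.0000·e_1 = (-0.5000, -1.5000, -0.5000, 1.5000).
r_{22} = ‖u_2‖ = 2.2361.

r_{22} = 2.2361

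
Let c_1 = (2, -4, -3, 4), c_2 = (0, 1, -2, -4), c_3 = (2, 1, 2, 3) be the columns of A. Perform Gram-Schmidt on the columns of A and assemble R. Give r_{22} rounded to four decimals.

r_{22} = 4.0798

e_1 = c_1/‖c_1‖ = (2, -4, -3, 4)/6.7082 = (0.2981, -0.5963, -0.4472, 0.5963).
r_{12} = e_1·c_2 = -2.0870.
u_2 = c_2 + 2.0870·e_1 = (0.6222, -0.2444, -2.9333, -2.7556).
r_{22} = ‖u_2‖ = 4.0798.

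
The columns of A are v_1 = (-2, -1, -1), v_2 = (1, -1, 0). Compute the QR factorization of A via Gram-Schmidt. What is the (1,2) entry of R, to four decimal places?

r_{12} = -0.4082

q_1 = v_1/‖v_1‖ = (-2, -1, -1)/2.4495 = (-0.8165, -0.4082, -0.4082).
r_{12} = q_1·v_2 = -0.4082.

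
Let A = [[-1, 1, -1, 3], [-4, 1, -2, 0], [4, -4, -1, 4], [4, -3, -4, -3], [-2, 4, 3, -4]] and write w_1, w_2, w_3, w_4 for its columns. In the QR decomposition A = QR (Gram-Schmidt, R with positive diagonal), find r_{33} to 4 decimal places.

w_1 = (-1, -4, 4, 4, -2); ‖w_1‖ = 7.2801, so q_1 = (-0.1374, -0.5494, 0.5494, 0.5494, -0.2747).
q_1·w_2 = (-0.1374)·1 + (-0.5494)·1 + 0.5494·(-4) + 0.5494·(-3) + (-0.2747)·4 = -5.6318.
u_2 = w_2 + 5.6318·q_1 = (0.2264, -2.0943, -0.9057, 0.0943, 2.4528).
‖u_2‖ = 3.3590, so q_2 = (0.0674, -0.6235, -0.2696, 0.0281, 0.7302).
q_1·w_3 = (-0.1374)·(-1) + (-0.5494)·(-2) + 0.5494·(-1) + 0.5494·(-4) + (-0.2747)·3 = -2.3351; q_2·w_3 = 0.0674·(-1) + (-0.6235)·(-2) + (-0.2696)·(-1) + 0.0281·(-4) + 0.7302·3 = 3.5275.
u_3 = w_3 + 2.3351·q_1 − 3.5275·q_2 = (-1.5585, -1.0836, 1.2341, -2.8161, -0.2174).
r_{33} = ‖u_3‖ = 3.6199.

r_{33} = 3.6199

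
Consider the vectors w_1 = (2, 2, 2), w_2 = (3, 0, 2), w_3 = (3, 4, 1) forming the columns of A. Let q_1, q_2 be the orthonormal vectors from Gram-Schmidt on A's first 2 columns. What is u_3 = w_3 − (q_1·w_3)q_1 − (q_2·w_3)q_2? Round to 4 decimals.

w_1 = (2, 2, 2); ‖w_1‖ = 3.4641, so q_1 = (0.5774, 0.5774, 0.5774).
q_1·w_2 = 0.5774·3 + 0.5774·0 + 0.5774·2 = 2.8868.
u_2 = w_2 − 2.8868·q_1 = (1.3333, -1.6667, 0.3333).
‖u_2‖ = 2.1602, so q_2 = (0.6172, -0.7715, 0.1543).
q_1·w_3 = 0.5774·3 + 0.5774·4 + 0.5774·1 = 4.6188; q_2·w_3 = 0.6172·3 + (-0.7715)·4 + 0.1543·1 = -1.0801.
u_3 = w_3 − 4.6188·q_1 + 1.0801·q_2 = (1.0000, 0.5000, -1.5000).

u_3 = (1.0000, 0.5000, -1.5000)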